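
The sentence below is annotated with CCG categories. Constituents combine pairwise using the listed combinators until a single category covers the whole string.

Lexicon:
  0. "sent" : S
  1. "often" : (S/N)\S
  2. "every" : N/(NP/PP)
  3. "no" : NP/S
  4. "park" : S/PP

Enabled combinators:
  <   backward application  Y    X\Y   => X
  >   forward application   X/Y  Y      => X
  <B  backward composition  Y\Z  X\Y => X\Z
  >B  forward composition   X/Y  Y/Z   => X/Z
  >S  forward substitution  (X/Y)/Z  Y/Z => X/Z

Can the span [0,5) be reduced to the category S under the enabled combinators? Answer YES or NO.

[0,5] S   >
  [0,2] S/N   <
    [0,1] "sent" : S
    [1,2] "often" : (S/N)\S
  [2,5] N   >
    [2,3] "every" : N/(NP/PP)
    [3,5] NP/PP   >B
      [3,4] "no" : NP/S
      [4,5] "park" : S/PP

YES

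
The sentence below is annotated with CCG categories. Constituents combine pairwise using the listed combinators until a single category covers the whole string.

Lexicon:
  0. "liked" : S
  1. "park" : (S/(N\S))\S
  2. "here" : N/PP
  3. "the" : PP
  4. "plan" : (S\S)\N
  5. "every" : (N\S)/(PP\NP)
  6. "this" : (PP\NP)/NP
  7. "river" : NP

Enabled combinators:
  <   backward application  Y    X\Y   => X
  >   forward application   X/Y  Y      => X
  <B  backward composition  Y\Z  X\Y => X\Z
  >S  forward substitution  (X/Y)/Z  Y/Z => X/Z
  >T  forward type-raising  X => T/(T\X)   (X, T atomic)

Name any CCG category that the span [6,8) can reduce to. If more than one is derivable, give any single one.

[0,8] S   >
  [0,2] S/(N\S)   <
    [0,1] "liked" : S
    [1,2] "park" : (S/(N\S))\S
  [2,8] N\S   <B
    [2,5] S\S   <
      [2,4] N   >
        [2,3] "here" : N/PP
        [3,4] "the" : PP
      [4,5] "plan" : (S\S)\N
    [5,8] N\S   >
      [5,6] "every" : (N\S)/(PP\NP)
      [6,8] PP\NP   >
        [6,7] "this" : (PP\NP)/NP
        [7,8] "river" : NP

PP\NP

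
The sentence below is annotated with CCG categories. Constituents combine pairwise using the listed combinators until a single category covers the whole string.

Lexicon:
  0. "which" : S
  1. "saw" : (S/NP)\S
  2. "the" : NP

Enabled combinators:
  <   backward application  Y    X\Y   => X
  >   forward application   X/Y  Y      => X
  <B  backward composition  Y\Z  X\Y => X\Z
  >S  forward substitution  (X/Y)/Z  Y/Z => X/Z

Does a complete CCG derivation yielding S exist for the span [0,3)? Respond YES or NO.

YES

[0,3] S   >
  [0,2] S/NP   <
    [0,1] "which" : S
    [1,2] "saw" : (S/NP)\S
  [2,3] "the" : NP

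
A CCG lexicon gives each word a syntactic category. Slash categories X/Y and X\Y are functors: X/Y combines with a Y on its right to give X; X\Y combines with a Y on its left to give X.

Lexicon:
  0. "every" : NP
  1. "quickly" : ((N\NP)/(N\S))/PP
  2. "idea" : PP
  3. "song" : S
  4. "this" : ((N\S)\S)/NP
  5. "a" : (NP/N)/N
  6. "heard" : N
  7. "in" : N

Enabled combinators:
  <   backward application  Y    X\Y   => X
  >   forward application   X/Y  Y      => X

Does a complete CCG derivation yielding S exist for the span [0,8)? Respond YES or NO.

NO

NP ((N\NP)/(N\S))/PP PP S ((N\S)\S)/NP (NP/N)/N N N
CKY chart[0,8] = {N}; S ∉ chart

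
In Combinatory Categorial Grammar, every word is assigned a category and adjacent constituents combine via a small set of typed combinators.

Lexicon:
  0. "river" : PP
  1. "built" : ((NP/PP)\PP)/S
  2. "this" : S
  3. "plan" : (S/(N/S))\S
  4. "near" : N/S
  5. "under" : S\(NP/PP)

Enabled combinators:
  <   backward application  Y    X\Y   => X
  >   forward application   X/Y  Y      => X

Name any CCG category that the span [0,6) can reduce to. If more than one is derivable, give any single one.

S

[0,6] S   <
  [0,5] NP/PP   <
    [0,1] "river" : PP
    [1,5] (NP/PP)\PP   >
      [1,2] "built" : ((NP/PP)\PP)/S
      [2,5] S   >
        [2,4] S/(N/S)   <
          [2,3] "this" : S
          [3,4] "plan" : (S/(N/S))\S
        [4,5] "near" : N/S
  [5,6] "under" : S\(NP/PP)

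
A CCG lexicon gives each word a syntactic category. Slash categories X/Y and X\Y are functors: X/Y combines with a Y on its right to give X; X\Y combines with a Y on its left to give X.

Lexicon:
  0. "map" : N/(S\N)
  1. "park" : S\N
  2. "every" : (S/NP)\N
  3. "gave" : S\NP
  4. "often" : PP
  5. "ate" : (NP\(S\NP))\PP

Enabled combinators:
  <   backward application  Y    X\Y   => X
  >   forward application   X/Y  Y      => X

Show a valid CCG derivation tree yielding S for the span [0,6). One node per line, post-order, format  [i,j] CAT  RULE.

[0,6] S   >
  [0,3] S/NP   <
    [0,2] N   >
      [0,1] "map" : N/(S\N)
      [1,2] "park" : S\N
    [2,3] "every" : (S/NP)\N
  [3,6] NP   <
    [3,4] "gave" : S\NP
    [4,6] NP\(S\NP)   <
      [4,5] "often" : PP
      [5,6] "ate" : (NP\(S\NP))\PP

[0,1] N/(S\N)  lex  "map"
[1,2] S\N  lex  "park"
[0,2] N  >  k=1
[2,3] (S/NP)\N  lex  "every"
[0,3] S/NP  <  k=2
[3,4] S\NP  lex  "gave"
[4,5] PP  lex  "often"
[5,6] (NP\(S\NP))\PP  lex  "ate"
[4,6] NP\(S\NP)  <  k=5
[3,6] NP  <  k=4
[0,6] S  >  k=3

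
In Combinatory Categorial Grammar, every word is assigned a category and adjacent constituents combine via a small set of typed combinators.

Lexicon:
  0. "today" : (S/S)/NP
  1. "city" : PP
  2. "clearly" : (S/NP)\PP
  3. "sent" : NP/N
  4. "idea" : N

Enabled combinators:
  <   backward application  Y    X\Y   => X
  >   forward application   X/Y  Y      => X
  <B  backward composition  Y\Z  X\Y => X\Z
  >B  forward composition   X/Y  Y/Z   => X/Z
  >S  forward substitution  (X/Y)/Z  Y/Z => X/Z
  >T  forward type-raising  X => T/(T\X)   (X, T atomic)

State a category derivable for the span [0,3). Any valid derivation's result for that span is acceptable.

[0,5] S   >
  [0,3] S/NP   >S
    [0,1] "today" : (S/S)/NP
    [1,3] S/NP   <
      [1,2] "city" : PP
      [2,3] "clearly" : (S/NP)\PP
  [3,5] NP   >
    [3,4] "sent" : NP/N
    [4,5] "idea" : N

S/NP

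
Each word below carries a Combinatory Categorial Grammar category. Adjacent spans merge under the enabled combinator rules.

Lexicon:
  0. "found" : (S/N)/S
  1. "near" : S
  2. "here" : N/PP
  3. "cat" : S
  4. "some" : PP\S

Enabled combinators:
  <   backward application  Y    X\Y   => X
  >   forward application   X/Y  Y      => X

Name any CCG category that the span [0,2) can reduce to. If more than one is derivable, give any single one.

S/N

[0,5] S   >
  [0,2] S/N   >
    [0,1] "found" : (S/N)/S
    [1,2] "near" : S
  [2,5] N   >
    [2,3] "here" : N/PP
    [3,5] PP   <
      [3,4] "cat" : S
      [4,5] "some" : PP\S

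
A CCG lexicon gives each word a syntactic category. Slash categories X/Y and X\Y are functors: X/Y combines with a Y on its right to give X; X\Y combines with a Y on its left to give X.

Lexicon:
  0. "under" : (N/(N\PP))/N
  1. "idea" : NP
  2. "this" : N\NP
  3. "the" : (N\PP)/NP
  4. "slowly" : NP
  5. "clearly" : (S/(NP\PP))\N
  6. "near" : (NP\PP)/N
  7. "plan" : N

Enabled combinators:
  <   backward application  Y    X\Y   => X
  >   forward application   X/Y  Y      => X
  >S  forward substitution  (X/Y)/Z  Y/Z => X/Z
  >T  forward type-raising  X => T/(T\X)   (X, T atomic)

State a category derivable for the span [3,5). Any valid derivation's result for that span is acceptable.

[0,8] S   >
  [0,6] S/(NP\PP)   <
    [0,5] N   >
      [0,3] N/(N\PP)   >
        [0,1] "under" : (N/(N\PP))/N
        [1,3] N   <
          [1,2] "idea" : NP
          [2,3] "this" : N\NP
      [3,5] N\PP   >
        [3,4] "the" : (N\PP)/NP
        [4,5] "slowly" : NP
    [5,6] "clearly" : (S/(NP\PP))\N
  [6,8] NP\PP   >
    [6,7] "near" : (NP\PP)/N
    [7,8] "plan" : N

N\PP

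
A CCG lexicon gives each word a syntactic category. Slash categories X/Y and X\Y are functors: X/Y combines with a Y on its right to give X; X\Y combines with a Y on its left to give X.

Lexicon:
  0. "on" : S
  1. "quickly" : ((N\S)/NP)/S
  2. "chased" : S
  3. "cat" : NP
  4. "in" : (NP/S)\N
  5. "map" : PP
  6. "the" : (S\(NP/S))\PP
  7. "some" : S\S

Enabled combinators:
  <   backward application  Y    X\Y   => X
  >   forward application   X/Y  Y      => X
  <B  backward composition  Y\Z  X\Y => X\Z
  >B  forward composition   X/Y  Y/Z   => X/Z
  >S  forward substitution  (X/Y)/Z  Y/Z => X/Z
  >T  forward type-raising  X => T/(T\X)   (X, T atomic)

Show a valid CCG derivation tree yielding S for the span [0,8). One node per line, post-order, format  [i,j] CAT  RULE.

[0,8] S   <
  [0,4] N   <
    [0,1] "on" : S
    [1,4] N\S   >
      [1,3] (N\S)/NP   >
        [1,2] "quickly" : ((N\S)/NP)/S
        [2,3] "chased" : S
      [3,4] "cat" : NP
  [4,8] S\N   <B
    [4,7] S\N   <B
      [4,5] "in" : (NP/S)\N
      [5,7] S\(NP/S)   <
        [5,6] "map" : PP
        [6,7] "the" : (S\(NP/S))\PP
    [7,8] "some" : S\S

[0,1] S  lex  "on"
[1,2] ((N\S)/NP)/S  lex  "quickly"
[2,3] S  lex  "chased"
[1,3] (N\S)/NP  >  k=2
[3,4] NP  lex  "cat"
[1,4] N\S  >  k=3
[0,4] N  <  k=1
[4,5] (NP/S)\N  lex  "in"
[5,6] PP  lex  "map"
[6,7] (S\(NP/S))\PP  lex  "the"
[5,7] S\(NP/S)  <  k=6
[4,7] S\N  <B  k=5
[7,8] S\S  lex  "some"
[4,8] S\N  <B  k=7
[0,8] S  <  k=4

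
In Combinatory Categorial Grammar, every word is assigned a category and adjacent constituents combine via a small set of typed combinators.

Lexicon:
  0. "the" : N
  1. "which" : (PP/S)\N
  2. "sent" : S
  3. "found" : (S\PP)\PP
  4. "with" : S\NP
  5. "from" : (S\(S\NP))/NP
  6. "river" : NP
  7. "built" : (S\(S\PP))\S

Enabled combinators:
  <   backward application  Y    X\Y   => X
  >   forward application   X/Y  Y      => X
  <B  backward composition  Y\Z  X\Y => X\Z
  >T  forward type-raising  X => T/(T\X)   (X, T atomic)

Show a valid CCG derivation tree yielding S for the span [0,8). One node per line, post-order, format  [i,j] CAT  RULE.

[0,1] N  lex  "the"
[1,2] (PP/S)\N  lex  "which"
[0,2] PP/S  <  k=1
[2,3] S  lex  "sent"
[0,3] PP  >  k=2
[3,4] (S\PP)\PP  lex  "found"
[0,4] S\PP  <  k=3
[4,5] S\NP  lex  "with"
[5,6] (S\(S\NP))/NP  lex  "from"
[6,7] NP  lex  "river"
[5,7] S\(S\NP)  >  k=6
[4,7] S  <  k=5
[7,8] (S\(S\PP))\S  lex  "built"
[4,8] S\(S\PP)  <  k=7
[0,8] S  <  k=4

[0,8] S   <
  [0,4] S\PP   <
    [0,3] PP   >
      [0,2] PP/S   <
        [0,1] "the" : N
        [1,2] "which" : (PP/S)\N
      [2,3] "sent" : S
    [3,4] "found" : (S\PP)\PP
  [4,8] S\(S\PP)   <
    [4,7] S   <
      [4,5] "with" : S\NP
      [5,7] S\(S\NP)   >
        [5,6] "from" : (S\(S\NP))/NP
        [6,7] "river" : NP
    [7,8] "built" : (S\(S\PP))\S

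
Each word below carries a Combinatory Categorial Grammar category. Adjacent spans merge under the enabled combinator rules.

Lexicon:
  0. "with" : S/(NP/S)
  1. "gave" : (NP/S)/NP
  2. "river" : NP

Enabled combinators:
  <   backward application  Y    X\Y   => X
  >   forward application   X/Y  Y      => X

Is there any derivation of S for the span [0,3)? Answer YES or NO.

YES

[0,3] S   >
  [0,1] "with" : S/(NP/S)
  [1,3] NP/S   >
    [1,2] "gave" : (NP/S)/NP
    [2,3] "river" : NP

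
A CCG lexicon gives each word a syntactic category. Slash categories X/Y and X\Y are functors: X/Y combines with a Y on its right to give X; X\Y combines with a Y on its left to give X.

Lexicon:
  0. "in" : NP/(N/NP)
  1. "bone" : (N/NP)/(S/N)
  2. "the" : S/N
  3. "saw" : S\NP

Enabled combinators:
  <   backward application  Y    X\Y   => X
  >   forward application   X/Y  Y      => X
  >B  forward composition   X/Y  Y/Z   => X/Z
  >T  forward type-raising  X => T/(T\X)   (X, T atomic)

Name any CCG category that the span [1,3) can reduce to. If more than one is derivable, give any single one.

[0,4] S   <
  [0,3] NP   >
    [0,1] "in" : NP/(N/NP)
    [1,3] N/NP   >
      [1,2] "bone" : (N/NP)/(S/N)
      [2,3] "the" : S/N
  [3,4] "saw" : S\NP

N/NP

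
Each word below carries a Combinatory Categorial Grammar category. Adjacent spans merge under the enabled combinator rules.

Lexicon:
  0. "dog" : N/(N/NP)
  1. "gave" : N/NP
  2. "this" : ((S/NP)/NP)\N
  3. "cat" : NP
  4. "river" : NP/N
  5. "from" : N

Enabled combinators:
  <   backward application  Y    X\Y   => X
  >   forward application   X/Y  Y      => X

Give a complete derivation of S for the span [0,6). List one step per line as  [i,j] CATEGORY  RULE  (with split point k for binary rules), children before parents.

[0,6] S   >
  [0,4] S/NP   >
    [0,3] (S/NP)/NP   <
      [0,2] N   >
        [0,1] "dog" : N/(N/NP)
        [1,2] "gave" : N/NP
      [2,3] "this" : ((S/NP)/NP)\N
    [3,4] "cat" : NP
  [4,6] NP   >
    [4,5] "river" : NP/N
    [5,6] "from" : N

[0,1] N/(N/NP)  lex  "dog"
[1,2] N/NP  lex  "gave"
[0,2] N  >  k=1
[2,3] ((S/NP)/NP)\N  lex  "this"
[0,3] (S/NP)/NP  <  k=2
[3,4] NP  lex  "cat"
[0,4] S/NP  >  k=3
[4,5] NP/N  lex  "river"
[5,6] N  lex  "from"
[4,6] NP  >  k=5
[0,6] S  >  k=4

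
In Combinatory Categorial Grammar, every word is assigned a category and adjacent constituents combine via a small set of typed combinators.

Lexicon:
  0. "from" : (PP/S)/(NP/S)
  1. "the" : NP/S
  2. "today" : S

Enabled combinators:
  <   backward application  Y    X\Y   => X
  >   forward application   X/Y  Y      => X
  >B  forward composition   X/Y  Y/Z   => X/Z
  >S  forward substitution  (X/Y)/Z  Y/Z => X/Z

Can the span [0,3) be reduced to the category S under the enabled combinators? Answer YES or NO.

(PP/S)/(NP/S) NP/S S
CKY chart[0,3] = {PP}; S ∉ chart

NO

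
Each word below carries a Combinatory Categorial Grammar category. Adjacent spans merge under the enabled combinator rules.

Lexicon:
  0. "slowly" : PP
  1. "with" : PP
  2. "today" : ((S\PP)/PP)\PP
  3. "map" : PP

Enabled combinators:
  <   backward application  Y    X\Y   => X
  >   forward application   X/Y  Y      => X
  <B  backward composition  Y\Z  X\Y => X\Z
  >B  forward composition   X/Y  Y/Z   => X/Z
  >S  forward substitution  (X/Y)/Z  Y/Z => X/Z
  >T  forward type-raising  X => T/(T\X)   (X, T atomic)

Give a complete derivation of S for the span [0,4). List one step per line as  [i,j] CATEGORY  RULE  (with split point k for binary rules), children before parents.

[0,4] S   <
  [0,1] "slowly" : PP
  [1,4] S\PP   >
    [1,3] (S\PP)/PP   <
      [1,2] "with" : PP
      [2,3] "today" : ((S\PP)/PP)\PP
    [3,4] "map" : PP

[0,1] PP  lex  "slowly"
[1,2] PP  lex  "with"
[2,3] ((S\PP)/PP)\PP  lex  "today"
[1,3] (S\PP)/PP  <  k=2
[3,4] PP  lex  "map"
[1,4] S\PP  >  k=3
[0,4] S  <  k=1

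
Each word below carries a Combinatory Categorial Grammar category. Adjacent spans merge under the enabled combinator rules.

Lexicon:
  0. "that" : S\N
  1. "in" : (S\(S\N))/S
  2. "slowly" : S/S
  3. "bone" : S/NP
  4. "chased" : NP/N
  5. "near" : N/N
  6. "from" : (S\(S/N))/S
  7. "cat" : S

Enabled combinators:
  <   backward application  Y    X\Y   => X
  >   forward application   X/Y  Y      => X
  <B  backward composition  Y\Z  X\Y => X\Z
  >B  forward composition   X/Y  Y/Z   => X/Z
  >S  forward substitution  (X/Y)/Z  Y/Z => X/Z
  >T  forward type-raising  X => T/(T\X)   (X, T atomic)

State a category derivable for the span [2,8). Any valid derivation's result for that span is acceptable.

S

[0,8] S   <
  [0,1] "that" : S\N
  [1,8] S\(S\N)   >
    [1,2] "in" : (S\(S\N))/S
    [2,8] S   <
      [2,6] S/N   >B
        [2,4] S/NP   >B
          [2,3] "slowly" : S/S
          [3,4] "bone" : S/NP
        [4,6] NP/N   >B
          [4,5] "chased" : NP/N
          [5,6] "near" : N/N
      [6,8] S\(S/N)   >
        [6,7] "from" : (S\(S/N))/S
        [7,8] "cat" : S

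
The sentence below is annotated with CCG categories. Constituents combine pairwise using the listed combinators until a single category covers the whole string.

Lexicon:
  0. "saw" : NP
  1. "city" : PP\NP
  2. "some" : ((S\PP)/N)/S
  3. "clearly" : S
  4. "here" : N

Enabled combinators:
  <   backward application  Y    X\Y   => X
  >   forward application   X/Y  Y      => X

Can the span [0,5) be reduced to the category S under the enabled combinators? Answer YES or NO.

[0,5] S   <
  [0,2] PP   <
    [0,1] "saw" : NP
    [1,2] "city" : PP\NP
  [2,5] S\PP   >
    [2,4] (S\PP)/N   >
      [2,3] "some" : ((S\PP)/N)/S
      [3,4] "clearly" : S
    [4,5] "here" : N

YES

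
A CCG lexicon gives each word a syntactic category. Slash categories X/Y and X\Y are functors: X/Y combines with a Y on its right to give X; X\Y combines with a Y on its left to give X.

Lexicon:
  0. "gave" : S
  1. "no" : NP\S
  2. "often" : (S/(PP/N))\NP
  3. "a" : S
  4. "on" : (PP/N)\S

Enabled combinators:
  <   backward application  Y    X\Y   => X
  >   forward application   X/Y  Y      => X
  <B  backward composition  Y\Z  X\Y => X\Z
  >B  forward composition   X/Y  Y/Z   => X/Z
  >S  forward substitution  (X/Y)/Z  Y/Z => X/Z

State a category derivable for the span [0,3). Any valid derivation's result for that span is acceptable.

[0,5] S   >
  [0,3] S/(PP/N)   <
    [0,2] NP   <
      [0,1] "gave" : S
      [1,2] "no" : NP\S
    [2,3] "often" : (S/(PP/N))\NP
  [3,5] PP/N   <
    [3,4] "a" : S
    [4,5] "on" : (PP/N)\S

S/(PP/N)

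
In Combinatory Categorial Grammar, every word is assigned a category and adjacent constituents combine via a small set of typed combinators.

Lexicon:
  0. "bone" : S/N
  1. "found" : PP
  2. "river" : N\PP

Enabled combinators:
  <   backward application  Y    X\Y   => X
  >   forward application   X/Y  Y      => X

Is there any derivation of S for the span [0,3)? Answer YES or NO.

[0,3] S   >
  [0,1] "bone" : S/N
  [1,3] N   <
    [1,2] "found" : PP
    [2,3] "river" : N\PP

YES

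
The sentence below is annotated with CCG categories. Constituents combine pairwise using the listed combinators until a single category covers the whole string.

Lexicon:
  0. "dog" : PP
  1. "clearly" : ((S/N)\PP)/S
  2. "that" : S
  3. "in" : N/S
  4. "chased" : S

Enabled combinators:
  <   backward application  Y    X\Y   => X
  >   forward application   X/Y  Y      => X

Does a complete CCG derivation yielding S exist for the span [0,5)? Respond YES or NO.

YES

[0,5] S   >
  [0,3] S/N   <
    [0,1] "dog" : PP
    [1,3] (S/N)\PP   >
      [1,2] "clearly" : ((S/N)\PP)/S
      [2,3] "that" : S
  [3,5] N   >
    [3,4] "in" : N/S
    [4,5] "chased" : S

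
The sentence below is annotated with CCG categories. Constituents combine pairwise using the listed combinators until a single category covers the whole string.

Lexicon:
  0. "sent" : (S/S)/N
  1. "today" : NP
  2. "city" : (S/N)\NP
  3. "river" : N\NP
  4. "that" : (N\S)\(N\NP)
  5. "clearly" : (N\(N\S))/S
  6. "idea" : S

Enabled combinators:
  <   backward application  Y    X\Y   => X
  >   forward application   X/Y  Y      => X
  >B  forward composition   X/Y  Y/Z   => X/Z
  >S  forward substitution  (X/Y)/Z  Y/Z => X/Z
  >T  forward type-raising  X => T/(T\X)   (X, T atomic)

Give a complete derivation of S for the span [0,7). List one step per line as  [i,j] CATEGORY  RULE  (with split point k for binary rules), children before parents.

[0,1] (S/S)/N  lex  "sent"
[1,2] NP  lex  "today"
[2,3] (S/N)\NP  lex  "city"
[1,3] S/N  <  k=2
[0,3] S/N  >S  k=1
[3,4] N\NP  lex  "river"
[4,5] (N\S)\(N\NP)  lex  "that"
[3,5] N\S  <  k=4
[5,6] (N\(N\S))/S  lex  "clearly"
[6,7] S  lex  "idea"
[5,7] N\(N\S)  >  k=6
[3,7] N  <  k=5
[0,7] S  >  k=3

[0,7] S   >
  [0,3] S/N   >S
    [0,1] "sent" : (S/S)/N
    [1,3] S/N   <
      [1,2] "today" : NP
      [2,3] "city" : (S/N)\NP
  [3,7] N   <
    [3,5] N\S   <
      [3,4] "river" : N\NP
      [4,5] "that" : (N\S)\(N\NP)
    [5,7] N\(N\S)   >
      [5,6] "clearly" : (N\(N\S))/S
      [6,7] "idea" : S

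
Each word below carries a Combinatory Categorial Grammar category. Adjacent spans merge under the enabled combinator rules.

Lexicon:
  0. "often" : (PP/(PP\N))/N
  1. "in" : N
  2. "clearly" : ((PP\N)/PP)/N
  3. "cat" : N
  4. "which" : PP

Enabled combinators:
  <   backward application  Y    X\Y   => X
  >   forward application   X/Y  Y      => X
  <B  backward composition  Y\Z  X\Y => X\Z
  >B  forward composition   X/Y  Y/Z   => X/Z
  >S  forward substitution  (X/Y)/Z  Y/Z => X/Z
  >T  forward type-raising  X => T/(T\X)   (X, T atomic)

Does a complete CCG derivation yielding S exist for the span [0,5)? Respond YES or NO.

(PP/(PP\N))/N N ((PP\N)/PP)/N N PP
CKY chart[0,5] = {(PP/(PP\N))/(N\PP), N/(N\PP), NP/(NP\PP), PP, PP/(PP\PP), S/(S\PP)}; S ∉ chart

NO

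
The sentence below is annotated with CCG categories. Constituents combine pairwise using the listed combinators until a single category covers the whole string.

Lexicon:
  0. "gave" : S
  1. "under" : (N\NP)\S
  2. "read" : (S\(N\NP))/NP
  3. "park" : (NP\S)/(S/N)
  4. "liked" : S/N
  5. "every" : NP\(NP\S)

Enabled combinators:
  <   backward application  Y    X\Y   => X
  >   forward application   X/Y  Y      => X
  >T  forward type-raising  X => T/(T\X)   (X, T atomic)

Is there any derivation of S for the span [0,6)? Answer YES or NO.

[0,6] S   <
  [0,2] N\NP   <
    [0,1] "gave" : S
    [1,2] "under" : (N\NP)\S
  [2,6] S\(N\NP)   >
    [2,3] "read" : (S\(N\NP))/NP
    [3,6] NP   <
      [3,5] NP\S   >
        [3,4] "park" : (NP\S)/(S/N)
        [4,5] "liked" : S/N
      [5,6] "every" : NP\(NP\S)

YES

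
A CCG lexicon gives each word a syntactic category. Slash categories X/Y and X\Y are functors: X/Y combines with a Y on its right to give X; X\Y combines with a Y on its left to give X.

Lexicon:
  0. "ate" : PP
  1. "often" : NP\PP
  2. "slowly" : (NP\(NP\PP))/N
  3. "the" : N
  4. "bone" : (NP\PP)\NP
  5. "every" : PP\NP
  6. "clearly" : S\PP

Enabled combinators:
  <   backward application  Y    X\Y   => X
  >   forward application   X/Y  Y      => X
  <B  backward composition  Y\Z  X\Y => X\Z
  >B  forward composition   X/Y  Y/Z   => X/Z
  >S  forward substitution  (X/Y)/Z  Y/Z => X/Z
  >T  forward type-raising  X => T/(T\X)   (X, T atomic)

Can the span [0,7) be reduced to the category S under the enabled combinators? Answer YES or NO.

[0,7] S   <
  [0,1] "ate" : PP
  [1,7] S\PP   <B
    [1,5] NP\PP   <
      [1,4] NP   <
        [1,2] "often" : NP\PP
        [2,4] NP\(NP\PP)   >
          [2,3] "slowly" : (NP\(NP\PP))/N
          [3,4] "the" : N
      [4,5] "bone" : (NP\PP)\NP
    [5,7] S\NP   <B
      [5,6] "every" : PP\NP
      [6,7] "clearly" : S\PP

YES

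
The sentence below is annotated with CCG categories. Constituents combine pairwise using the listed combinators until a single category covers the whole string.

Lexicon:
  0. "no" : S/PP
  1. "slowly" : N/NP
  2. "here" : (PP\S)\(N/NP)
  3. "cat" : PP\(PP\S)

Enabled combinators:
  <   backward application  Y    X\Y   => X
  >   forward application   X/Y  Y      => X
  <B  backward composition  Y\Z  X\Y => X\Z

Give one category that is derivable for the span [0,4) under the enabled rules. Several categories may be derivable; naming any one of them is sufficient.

S

[0,4] S   >
  [0,1] "no" : S/PP
  [1,4] PP   <
    [1,3] PP\S   <
      [1,2] "slowly" : N/NP
      [2,3] "here" : (PP\S)\(N/NP)
    [3,4] "cat" : PP\(PP\S)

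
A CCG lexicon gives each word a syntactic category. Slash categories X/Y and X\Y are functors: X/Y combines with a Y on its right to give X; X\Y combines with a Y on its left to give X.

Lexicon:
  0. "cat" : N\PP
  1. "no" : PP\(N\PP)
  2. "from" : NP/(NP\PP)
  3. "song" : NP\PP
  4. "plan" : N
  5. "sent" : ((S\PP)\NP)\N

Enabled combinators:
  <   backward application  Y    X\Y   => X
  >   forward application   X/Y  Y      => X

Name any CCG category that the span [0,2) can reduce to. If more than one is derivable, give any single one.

[0,6] S   <
  [0,2] PP   <
    [0,1] "cat" : N\PP
    [1,2] "no" : PP\(N\PP)
  [2,6] S\PP   <
    [2,4] NP   >
      [2,3] "from" : NP/(NP\PP)
      [3,4] "song" : NP\PP
    [4,6] (S\PP)\NP   <
      [4,5] "plan" : N
      [5,6] "sent" : ((S\PP)\NP)\N

PP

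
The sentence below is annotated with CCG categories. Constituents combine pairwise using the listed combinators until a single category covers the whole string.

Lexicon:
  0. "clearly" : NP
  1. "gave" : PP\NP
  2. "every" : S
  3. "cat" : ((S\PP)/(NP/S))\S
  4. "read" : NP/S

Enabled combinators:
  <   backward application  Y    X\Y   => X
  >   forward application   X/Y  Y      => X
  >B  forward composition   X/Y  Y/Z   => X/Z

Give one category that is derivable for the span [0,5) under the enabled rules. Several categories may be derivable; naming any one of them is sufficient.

[0,5] S   <
  [0,2] PP   <
    [0,1] "clearly" : NP
    [1,2] "gave" : PP\NP
  [2,5] S\PP   >
    [2,4] (S\PP)/(NP/S)   <
      [2,3] "every" : S
      [3,4] "cat" : ((S\PP)/(NP/S))\S
    [4,5] "read" : NP/S

S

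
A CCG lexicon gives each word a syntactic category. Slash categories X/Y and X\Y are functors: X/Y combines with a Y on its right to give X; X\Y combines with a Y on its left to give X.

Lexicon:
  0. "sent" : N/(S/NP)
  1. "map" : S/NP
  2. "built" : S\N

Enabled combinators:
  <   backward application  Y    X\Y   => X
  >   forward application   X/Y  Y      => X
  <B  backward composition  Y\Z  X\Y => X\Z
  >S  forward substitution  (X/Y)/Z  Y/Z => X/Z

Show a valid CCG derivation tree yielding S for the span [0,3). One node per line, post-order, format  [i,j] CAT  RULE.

[0,3] S   <
  [0,2] N   >
    [0,1] "sent" : N/(S/NP)
    [1,2] "map" : S/NP
  [2,3] "built" : S\N

[0,1] N/(S/NP)  lex  "sent"
[1,2] S/NP  lex  "map"
[0,2] N  >  k=1
[2,3] S\N  lex  "built"
[0,3] S  <  k=2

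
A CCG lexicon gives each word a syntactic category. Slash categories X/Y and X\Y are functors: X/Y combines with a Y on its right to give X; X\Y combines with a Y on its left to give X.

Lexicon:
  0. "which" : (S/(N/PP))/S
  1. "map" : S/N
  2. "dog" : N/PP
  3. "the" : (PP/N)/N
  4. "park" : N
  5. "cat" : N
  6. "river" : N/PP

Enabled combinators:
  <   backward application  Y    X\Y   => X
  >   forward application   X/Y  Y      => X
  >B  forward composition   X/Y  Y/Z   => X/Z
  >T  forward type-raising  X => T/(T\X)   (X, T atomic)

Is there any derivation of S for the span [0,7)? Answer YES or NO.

YES

[0,7] S   >
  [0,6] S/(N/PP)   >
    [0,1] "which" : (S/(N/PP))/S
    [1,6] S   >
      [1,3] S/PP   >B
        [1,2] "map" : S/N
        [2,3] "dog" : N/PP
      [3,6] PP   >
        [3,5] PP/N   >
          [3,4] "the" : (PP/N)/N
          [4,5] "park" : N
        [5,6] "cat" : N
  [6,7] "river" : N/PP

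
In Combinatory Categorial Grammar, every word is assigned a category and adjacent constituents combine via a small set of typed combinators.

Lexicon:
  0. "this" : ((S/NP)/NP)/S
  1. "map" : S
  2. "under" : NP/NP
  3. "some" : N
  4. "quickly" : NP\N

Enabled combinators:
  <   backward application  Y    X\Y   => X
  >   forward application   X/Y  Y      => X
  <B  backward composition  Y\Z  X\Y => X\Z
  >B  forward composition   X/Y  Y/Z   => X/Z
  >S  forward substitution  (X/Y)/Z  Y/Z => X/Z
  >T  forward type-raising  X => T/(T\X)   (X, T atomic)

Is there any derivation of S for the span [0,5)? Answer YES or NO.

YES

[0,5] S   >
  [0,3] S/NP   >S
    [0,2] (S/NP)/NP   >
      [0,1] "this" : ((S/NP)/NP)/S
      [1,2] "map" : S
    [2,3] "under" : NP/NP
  [3,5] NP   >
    [3,4] NP/(NP\N)   >T
      [3,4] "some" : N
    [4,5] "quickly" : NP\N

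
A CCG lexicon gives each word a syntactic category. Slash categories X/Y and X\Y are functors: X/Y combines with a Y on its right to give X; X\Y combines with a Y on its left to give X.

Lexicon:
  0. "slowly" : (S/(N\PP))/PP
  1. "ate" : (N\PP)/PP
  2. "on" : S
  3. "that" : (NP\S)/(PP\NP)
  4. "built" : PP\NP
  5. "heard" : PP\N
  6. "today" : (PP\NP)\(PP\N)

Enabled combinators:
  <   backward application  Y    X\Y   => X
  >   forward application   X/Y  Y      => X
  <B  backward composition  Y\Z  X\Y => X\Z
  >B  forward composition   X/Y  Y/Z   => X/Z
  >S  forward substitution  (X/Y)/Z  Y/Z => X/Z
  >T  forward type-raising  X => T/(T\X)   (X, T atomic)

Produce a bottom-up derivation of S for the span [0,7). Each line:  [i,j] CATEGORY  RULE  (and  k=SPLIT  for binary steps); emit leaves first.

[0,7] S   >
  [0,2] S/PP   >S
    [0,1] "slowly" : (S/(N\PP))/PP
    [1,2] "ate" : (N\PP)/PP
  [2,7] PP   <
    [2,3] "on" : S
    [3,7] PP\S   <B
      [3,5] NP\S   >
        [3,4] "that" : (NP\S)/(PP\NP)
        [4,5] "built" : PP\NP
      [5,7] PP\NP   <
        [5,6] "heard" : PP\N
        [6,7] "today" : (PP\NP)\(PP\N)

[0,1] (S/(N\PP))/PP  lex  "slowly"
[1,2] (N\PP)/PP  lex  "ate"
[0,2] S/PP  >S  k=1
[2,3] S  lex  "on"
[3,4] (NP\S)/(PP\NP)  lex  "that"
[4,5] PP\NP  lex  "built"
[3,5] NP\S  >  k=4
[5,6] PP\N  lex  "heard"
[6,7] (PP\NP)\(PP\N)  lex  "today"
[5,7] PP\NP  <  k=6
[3,7] PP\S  <B  k=5
[2,7] PP  <  k=3
[0,7] S  >  k=2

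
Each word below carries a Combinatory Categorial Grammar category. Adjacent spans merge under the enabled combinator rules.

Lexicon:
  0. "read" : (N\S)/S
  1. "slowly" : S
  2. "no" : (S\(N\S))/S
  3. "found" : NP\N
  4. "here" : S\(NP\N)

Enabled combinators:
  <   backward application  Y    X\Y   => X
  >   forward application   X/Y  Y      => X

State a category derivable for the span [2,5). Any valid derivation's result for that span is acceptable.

[0,5] S   <
  [0,2] N\S   >
    [0,1] "read" : (N\S)/S
    [1,2] "slowly" : S
  [2,5] S\(N\S)   >
    [2,3] "no" : (S\(N\S))/S
    [3,5] S   <
      [3,4] "found" : NP\N
      [4,5] "here" : S\(NP\N)

S\(N\S)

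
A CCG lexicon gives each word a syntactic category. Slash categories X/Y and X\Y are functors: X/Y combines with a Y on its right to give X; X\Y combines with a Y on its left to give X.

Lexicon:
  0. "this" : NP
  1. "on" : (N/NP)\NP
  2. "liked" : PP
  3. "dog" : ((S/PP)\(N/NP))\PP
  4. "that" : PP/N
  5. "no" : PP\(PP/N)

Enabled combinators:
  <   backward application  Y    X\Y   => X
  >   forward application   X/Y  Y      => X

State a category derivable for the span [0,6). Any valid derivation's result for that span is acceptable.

[0,6] S   >
  [0,4] S/PP   <
    [0,2] N/NP   <
      [0,1] "this" : NP
      [1,2] "on" : (N/NP)\NP
    [2,4] (S/PP)\(N/NP)   <
      [2,3] "liked" : PP
      [3,4] "dog" : ((S/PP)\(N/NP))\PP
  [4,6] PP   <
    [4,5] "that" : PP/N
    [5,6] "no" : PP\(PP/N)

S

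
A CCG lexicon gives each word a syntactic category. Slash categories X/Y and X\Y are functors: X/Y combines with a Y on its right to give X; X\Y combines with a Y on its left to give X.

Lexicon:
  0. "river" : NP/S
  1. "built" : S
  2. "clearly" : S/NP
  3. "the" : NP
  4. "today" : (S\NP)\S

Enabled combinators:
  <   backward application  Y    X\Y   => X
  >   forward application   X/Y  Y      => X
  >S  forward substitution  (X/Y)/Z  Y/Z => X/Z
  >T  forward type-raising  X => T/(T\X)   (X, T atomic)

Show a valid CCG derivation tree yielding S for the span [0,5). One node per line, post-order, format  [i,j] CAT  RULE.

[0,1] NP/S  lex  "river"
[1,2] S  lex  "built"
[0,2] NP  >  k=1
[2,3] S/NP  lex  "clearly"
[3,4] NP  lex  "the"
[2,4] S  >  k=3
[4,5] (S\NP)\S  lex  "today"
[2,5] S\NP  <  k=4
[0,5] S  <  k=2

[0,5] S   <
  [0,2] NP   >
    [0,1] "river" : NP/S
    [1,2] "built" : S
  [2,5] S\NP   <
    [2,4] S   >
      [2,3] "clearly" : S/NP
      [3,4] "the" : NP
    [4,5] "today" : (S\NP)\S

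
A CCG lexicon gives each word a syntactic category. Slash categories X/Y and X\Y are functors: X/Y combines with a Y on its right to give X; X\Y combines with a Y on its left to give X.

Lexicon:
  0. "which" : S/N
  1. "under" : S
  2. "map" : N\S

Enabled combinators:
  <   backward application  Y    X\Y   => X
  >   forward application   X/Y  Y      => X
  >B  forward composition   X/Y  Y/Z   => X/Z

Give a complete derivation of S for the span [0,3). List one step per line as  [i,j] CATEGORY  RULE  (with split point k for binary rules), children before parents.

[0,3] S   >
  [0,1] "which" : S/N
  [1,3] N   <
    [1,2] "under" : S
    [2,3] "map" : N\S

[0,1] S/N  lex  "which"
[1,2] S  lex  "under"
[2,3] N\S  lex  "map"
[1,3] N  <  k=2
[0,3] S  >  k=1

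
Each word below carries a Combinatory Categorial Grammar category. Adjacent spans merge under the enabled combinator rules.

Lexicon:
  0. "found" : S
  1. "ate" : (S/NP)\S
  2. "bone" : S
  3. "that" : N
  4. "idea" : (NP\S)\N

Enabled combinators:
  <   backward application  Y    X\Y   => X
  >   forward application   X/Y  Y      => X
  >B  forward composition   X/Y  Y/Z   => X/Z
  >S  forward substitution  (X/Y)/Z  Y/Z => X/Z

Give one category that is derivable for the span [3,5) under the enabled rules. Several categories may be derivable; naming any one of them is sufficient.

[0,5] S   >
  [0,2] S/NP   <
    [0,1] "found" : S
    [1,2] "ate" : (S/NP)\S
  [2,5] NP   <
    [2,3] "bone" : S
    [3,5] NP\S   <
      [3,4] "that" : N
      [4,5] "idea" : (NP\S)\N

NP\S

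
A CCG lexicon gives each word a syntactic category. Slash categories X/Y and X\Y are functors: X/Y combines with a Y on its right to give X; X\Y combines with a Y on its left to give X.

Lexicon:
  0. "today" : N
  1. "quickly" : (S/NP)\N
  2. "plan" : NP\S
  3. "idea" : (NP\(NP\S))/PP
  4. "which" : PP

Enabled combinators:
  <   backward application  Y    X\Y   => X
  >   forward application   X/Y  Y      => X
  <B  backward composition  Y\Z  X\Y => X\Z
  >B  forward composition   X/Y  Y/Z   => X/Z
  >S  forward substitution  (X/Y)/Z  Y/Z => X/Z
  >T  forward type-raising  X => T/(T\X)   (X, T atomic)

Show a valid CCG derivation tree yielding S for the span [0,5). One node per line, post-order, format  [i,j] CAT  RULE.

[0,5] S   >
  [0,2] S/NP   <
    [0,1] "today" : N
    [1,2] "quickly" : (S/NP)\N
  [2,5] NP   <
    [2,3] "plan" : NP\S
    [3,5] NP\(NP\S)   >
      [3,4] "idea" : (NP\(NP\S))/PP
      [4,5] "which" : PP

[0,1] N  lex  "today"
[1,2] (S/NP)\N  lex  "quickly"
[0,2] S/NP  <  k=1
[2,3] NP\S  lex  "plan"
[3,4] (NP\(NP\S))/PP  lex  "idea"
[4,5] PP  lex  "which"
[3,5] NP\(NP\S)  >  k=4
[2,5] NP  <  k=3
[0,5] S  >  k=2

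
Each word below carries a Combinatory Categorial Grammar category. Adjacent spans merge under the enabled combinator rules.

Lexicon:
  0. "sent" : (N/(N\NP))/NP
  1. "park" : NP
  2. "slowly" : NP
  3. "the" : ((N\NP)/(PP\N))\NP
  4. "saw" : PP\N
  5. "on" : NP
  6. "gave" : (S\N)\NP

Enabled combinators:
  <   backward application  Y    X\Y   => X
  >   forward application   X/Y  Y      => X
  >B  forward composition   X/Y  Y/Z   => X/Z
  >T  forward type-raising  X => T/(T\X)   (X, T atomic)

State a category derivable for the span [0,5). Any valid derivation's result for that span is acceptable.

[0,7] S   <
  [0,5] N   >
    [0,2] N/(N\NP)   >
      [0,1] "sent" : (N/(N\NP))/NP
      [1,2] "park" : NP
    [2,5] N\NP   >
      [2,4] (N\NP)/(PP\N)   <
        [2,3] "slowly" : NP
        [3,4] "the" : ((N\NP)/(PP\N))\NP
      [4,5] "saw" : PP\N
  [5,7] S\N   <
    [5,6] "on" : NP
    [6,7] "gave" : (S\N)\NP

N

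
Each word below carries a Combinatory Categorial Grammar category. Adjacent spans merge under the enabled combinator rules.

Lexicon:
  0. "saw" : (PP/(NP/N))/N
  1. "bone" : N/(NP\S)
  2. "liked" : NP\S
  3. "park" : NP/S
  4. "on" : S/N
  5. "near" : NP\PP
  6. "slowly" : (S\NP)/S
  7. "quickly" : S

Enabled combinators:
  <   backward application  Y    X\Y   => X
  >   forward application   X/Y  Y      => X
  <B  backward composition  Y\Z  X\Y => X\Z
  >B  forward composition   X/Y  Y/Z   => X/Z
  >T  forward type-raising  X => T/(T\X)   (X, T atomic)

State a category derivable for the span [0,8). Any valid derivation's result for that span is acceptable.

[0,8] S   <
  [0,6] NP   <
    [0,5] PP   >
      [0,3] PP/(NP/N)   >
        [0,1] "saw" : (PP/(NP/N))/N
        [1,3] N   >
          [1,2] "bone" : N/(NP\S)
          [2,3] "liked" : NP\S
      [3,5] NP/N   >B
        [3,4] "park" : NP/S
        [4,5] "on" : S/N
    [5,6] "near" : NP\PP
  [6,8] S\NP   >
    [6,7] "slowly" : (S\NP)/S
    [7,8] "quickly" : S

S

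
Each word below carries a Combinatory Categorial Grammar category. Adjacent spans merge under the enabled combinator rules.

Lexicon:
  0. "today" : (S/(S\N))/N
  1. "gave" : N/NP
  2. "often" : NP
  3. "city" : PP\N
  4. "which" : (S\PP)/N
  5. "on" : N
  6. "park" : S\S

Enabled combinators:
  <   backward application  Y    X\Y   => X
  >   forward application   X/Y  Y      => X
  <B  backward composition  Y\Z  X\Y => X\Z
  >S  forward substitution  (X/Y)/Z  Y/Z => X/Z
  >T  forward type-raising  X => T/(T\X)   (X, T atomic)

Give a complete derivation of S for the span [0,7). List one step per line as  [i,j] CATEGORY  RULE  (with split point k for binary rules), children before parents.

[0,7] S   >
  [0,3] S/(S\N)   >
    [0,1] "today" : (S/(S\N))/N
    [1,3] N   >
      [1,2] "gave" : N/NP
      [2,3] "often" : NP
  [3,7] S\N   <B
    [3,4] "city" : PP\N
    [4,7] S\PP   <B
      [4,6] S\PP   >
        [4,5] "which" : (S\PP)/N
        [5,6] "on" : N
      [6,7] "park" : S\S

[0,1] (S/(S\N))/N  lex  "today"
[1,2] N/NP  lex  "gave"
[2,3] NP  lex  "often"
[1,3] N  >  k=2
[0,3] S/(S\N)  >  k=1
[3,4] PP\N  lex  "city"
[4,5] (S\PP)/N  lex  "which"
[5,6] N  lex  "on"
[4,6] S\PP  >  k=5
[6,7] S\S  lex  "park"
[4,7] S\PP  <B  k=6
[3,7] S\N  <B  k=4
[0,7] S  >  k=3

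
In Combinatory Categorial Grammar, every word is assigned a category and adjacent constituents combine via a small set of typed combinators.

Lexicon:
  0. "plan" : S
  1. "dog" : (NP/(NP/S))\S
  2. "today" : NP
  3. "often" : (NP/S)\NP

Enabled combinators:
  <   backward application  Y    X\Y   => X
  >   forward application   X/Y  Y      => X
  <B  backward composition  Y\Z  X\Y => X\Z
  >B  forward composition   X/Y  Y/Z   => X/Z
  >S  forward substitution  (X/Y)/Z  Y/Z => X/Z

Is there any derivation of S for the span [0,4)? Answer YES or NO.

S (NP/(NP/S))\S NP (NP/S)\NP
CKY chart[0,4] = {NP}; S ∉ chart

NO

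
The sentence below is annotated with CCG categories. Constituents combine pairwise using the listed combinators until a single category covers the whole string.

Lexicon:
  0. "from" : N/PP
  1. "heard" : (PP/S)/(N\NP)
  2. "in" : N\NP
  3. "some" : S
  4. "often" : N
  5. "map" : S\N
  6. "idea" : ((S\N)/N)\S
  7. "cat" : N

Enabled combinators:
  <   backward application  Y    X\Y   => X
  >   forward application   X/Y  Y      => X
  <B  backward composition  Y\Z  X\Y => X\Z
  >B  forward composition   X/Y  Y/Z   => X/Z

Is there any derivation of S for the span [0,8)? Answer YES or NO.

[0,8] S   <
  [0,4] N   >
    [0,1] "from" : N/PP
    [1,4] PP   >
      [1,3] PP/S   >
        [1,2] "heard" : (PP/S)/(N\NP)
        [2,3] "in" : N\NP
      [3,4] "some" : S
  [4,8] S\N   >
    [4,7] (S\N)/N   <
      [4,6] S   <
        [4,5] "often" : N
        [5,6] "map" : S\N
      [6,7] "idea" : ((S\N)/N)\S
    [7,8] "cat" : N

YES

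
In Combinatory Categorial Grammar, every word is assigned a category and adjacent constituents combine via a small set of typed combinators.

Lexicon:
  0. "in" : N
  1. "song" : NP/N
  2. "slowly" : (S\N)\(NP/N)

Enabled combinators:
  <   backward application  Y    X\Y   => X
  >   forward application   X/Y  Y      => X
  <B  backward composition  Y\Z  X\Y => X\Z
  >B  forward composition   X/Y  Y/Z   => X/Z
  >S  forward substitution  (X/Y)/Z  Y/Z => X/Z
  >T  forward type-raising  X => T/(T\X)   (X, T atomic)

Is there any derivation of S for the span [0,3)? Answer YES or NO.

[0,3] S   >
  [0,1] S/(S\N)   >T
    [0,1] "in" : N
  [1,3] S\N   <
    [1,2] "song" : NP/N
    [2,3] "slowly" : (S\N)\(NP/N)

YES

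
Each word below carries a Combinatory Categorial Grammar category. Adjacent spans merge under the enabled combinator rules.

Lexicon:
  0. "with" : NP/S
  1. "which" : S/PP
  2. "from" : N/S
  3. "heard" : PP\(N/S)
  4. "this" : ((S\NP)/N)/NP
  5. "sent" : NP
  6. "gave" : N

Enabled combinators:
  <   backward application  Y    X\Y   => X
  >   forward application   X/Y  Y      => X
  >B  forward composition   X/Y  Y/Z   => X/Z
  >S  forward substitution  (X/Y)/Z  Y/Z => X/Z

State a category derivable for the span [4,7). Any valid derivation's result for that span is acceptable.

[0,7] S   <
  [0,4] NP   >
    [0,1] "with" : NP/S
    [1,4] S   >
      [1,2] "which" : S/PP
      [2,4] PP   <
        [2,3] "from" : N/S
        [3,4] "heard" : PP\(N/S)
  [4,7] S\NP   >
    [4,6] (S\NP)/N   >
      [4,5] "this" : ((S\NP)/N)/NP
      [5,6] "sent" : NP
    [6,7] "gave" : N

S\NP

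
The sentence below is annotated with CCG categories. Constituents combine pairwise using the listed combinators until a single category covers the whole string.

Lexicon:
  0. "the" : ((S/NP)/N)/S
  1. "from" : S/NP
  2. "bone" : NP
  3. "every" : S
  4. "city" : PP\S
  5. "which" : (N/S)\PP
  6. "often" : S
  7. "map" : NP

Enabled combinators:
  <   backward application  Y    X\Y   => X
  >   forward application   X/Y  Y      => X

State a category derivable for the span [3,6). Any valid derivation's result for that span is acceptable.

[0,8] S   >
  [0,7] S/NP   >
    [0,3] (S/NP)/N   >
      [0,1] "the" : ((S/NP)/N)/S
      [1,3] S   >
        [1,2] "from" : S/NP
        [2,3] "bone" : NP
    [3,7] N   >
      [3,6] N/S   <
        [3,5] PP   <
          [3,4] "every" : S
          [4,5] "city" : PP\S
        [5,6] "which" : (N/S)\PP
      [6,7] "often" : S
  [7,8] "map" : NP

N/S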